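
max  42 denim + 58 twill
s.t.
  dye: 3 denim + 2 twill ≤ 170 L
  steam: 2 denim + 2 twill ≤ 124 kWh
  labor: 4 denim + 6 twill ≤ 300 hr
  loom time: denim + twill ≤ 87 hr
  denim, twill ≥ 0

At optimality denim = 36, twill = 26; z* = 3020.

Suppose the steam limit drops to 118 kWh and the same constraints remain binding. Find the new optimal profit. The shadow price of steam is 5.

Δb = -6, so new z* = 3020 + (5)·(-6) = 3020 − 30 = 2990.

2990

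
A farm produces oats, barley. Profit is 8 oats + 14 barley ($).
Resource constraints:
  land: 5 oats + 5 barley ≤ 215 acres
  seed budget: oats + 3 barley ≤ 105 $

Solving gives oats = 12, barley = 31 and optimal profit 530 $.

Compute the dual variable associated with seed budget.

3

Check each constraint at x*: land 215/215 (tight); seed budget 105/105 (tight).
From A_Bᵀ y = c: 5·y_land + 1·y_seed budget = 8; 5·y_land + 3·y_seed budget = 14.
Solving: y_land = 1, y_seed budget = 3.
Shadow price of seed budget = 3.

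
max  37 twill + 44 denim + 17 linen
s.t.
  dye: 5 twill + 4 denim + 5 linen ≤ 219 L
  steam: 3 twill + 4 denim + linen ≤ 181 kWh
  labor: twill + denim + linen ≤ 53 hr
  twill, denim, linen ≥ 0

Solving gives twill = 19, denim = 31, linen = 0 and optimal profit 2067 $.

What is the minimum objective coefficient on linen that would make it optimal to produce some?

Check each constraint at x*: dye 219/219 (tight); steam 181/181 (tight); labor 50/53 (slack 3).
Since labor is not tight, its dual is 0.
From A_Bᵀ y = c: 5·y_dye + 3·y_steam = 37; 4·y_dye + 4·y_steam = 44.
This yields shadow prices y_dye = 2, y_steam = 9.
linen enters the basis when its profit ≥ yᵀa₃ = 2·5 + 9·1 = 19.

19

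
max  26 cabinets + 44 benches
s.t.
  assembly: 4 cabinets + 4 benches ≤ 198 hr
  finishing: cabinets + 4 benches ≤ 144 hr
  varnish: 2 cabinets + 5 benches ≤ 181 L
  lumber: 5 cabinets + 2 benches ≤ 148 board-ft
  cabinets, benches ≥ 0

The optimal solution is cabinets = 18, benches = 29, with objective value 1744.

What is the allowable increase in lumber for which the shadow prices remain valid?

17.5

Binding constraints: varnish, lumber. The basis is B = [[2,5],[5,2]] with det -21.
Per unit increase in lumber, x* moves by d = (0.2381, -0.0952).
The basis stays optimal until assembly becomes binding; allowable increase = 17.5 board-ft.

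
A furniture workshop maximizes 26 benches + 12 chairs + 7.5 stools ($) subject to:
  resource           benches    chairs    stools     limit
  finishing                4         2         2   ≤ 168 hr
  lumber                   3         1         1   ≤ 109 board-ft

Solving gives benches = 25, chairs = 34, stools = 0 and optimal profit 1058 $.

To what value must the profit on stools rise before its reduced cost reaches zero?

12

At the optimum: finishing uses 168 of 168 (binding); lumber uses 109 of 109 (binding).
The binding rows give the dual system: 4·y_finishing + 3·y_lumber = 26 and 2·y_finishing + 1·y_lumber = 12.
Solving: y_finishing = 5, y_lumber = 2.
stools enters the basis when its profit ≥ yᵀa₃ = 5·2 + 2·1 = 12.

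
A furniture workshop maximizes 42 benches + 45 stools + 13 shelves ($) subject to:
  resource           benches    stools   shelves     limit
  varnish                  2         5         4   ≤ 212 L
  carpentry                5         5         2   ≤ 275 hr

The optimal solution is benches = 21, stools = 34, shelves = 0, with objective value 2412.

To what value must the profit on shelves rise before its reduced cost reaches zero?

20

Both varnish and carpentry are binding at x*.
Dual feasibility on the basic columns requires 2·y_varnish + 5·y_carpentry = 42, 5·y_varnish + 5·y_carpentry = 45.
→ y_varnish = 1 and y_carpentry = 8.
shelves enters the basis when its profit ≥ yᵀa₃ = 1·4 + 8·2 = 20.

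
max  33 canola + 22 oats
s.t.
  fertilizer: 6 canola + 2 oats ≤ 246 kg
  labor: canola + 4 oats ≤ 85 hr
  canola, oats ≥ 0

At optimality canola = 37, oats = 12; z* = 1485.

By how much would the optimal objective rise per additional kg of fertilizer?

5

Both fertilizer and labor are binding at x*.
The binding rows give the dual system: 6·y_fertilizer + 1·y_labor = 33 and 2·y_fertilizer + 4·y_labor = 22.
Solving: y_fertilizer = 5, y_labor = 3.
Shadow price of fertilizer = 5.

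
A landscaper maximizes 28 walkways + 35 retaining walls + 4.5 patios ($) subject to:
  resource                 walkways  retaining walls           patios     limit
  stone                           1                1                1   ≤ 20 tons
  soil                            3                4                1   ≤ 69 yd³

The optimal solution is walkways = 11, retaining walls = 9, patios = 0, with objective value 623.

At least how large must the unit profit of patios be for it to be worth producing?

14

Check each constraint at x*: stone 20/20 (tight); soil 69/69 (tight).
Dual feasibility on the basic columns requires 1·y_stone + 3·y_soil = 28, 1·y_stone + 4·y_soil = 35.
Solving: y_stone = 7, y_soil = 7.
patios enters the basis when its profit ≥ yᵀa₃ = 7·1 + 7·1 = 14.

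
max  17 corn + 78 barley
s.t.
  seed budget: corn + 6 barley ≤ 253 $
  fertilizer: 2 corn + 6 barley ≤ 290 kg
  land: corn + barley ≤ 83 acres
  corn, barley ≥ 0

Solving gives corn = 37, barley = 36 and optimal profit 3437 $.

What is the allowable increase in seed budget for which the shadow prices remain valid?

Binding constraints: seed budget, fertilizer. The basis is B = [[1,6],[2,6]] with det -6.
Per unit increase in seed budget, x* moves by d = (-1, 0.3333).
The basis stays optimal until corn reaches 0; allowable increase = 37 $.

37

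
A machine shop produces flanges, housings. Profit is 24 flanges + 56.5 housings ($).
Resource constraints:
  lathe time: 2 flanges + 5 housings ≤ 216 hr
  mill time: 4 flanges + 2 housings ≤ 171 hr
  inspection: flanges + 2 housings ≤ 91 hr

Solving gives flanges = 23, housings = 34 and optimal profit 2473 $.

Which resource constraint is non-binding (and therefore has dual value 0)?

lathe time: 216/216 (binding)
mill time: 160/171 (slack 11)
inspection: 91/91 (binding)
By complementary slackness, a constraint with positive slack has shadow price 0 → mill time.

mill time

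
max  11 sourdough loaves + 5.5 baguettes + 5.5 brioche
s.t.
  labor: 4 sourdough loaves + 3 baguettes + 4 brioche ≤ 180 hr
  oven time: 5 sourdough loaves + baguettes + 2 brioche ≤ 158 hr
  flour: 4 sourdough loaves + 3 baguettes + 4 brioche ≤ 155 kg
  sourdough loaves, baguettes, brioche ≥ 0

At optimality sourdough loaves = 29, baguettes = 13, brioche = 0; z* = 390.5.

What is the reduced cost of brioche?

-2.5

At the optimum: labor uses 155 of 180 (slack = 25); oven time uses 158 of 158 (binding); flour uses 155 of 155 (binding).
By complementary slackness, y = 0 for the non-binding constraint.
From A_Bᵀ y = c: 5·y_oven time + 4·y_flour = 11; 1·y_oven time + 3·y_flour = 5.5.
→ y_oven time = 1 and y_flour = 1.5.
Reduced cost of brioche: c₃ − yᵀa₃ = 5.5 − (1·2 + 1.5·4) = 5.5 − 8 = -2.5.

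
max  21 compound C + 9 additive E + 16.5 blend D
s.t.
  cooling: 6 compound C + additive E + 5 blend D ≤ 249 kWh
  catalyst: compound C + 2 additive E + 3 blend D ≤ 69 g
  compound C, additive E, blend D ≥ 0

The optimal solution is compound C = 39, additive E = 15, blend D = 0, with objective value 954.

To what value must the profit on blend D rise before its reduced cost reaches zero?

Check each constraint at x*: cooling 249/249 (tight); catalyst 69/69 (tight).
Dual feasibility on the basic columns requires 6·y_cooling + 1·y_catalyst = 21, 1·y_cooling + 2·y_catalyst = 9.
→ y_cooling = 3 and y_catalyst = 3.
blend D enters the basis when its profit ≥ yᵀa₃ = 3·5 + 3·3 = 24.

24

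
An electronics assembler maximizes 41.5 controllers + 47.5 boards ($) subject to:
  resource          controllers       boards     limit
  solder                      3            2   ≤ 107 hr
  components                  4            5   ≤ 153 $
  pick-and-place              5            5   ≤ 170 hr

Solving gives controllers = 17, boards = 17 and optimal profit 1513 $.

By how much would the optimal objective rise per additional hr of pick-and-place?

Binding: components and pick-and-place. Non-binding: solder (22 unused).
By complementary slackness, y = 0 for the non-binding constraint.
Dual feasibility on the basic columns requires 4·y_components + 5·y_pick-and-place = 41.5, 5·y_components + 5·y_pick-and-place = 47.5.
This yields shadow prices y_components = 6, y_pick-and-place = 3.5.
Shadow price of pick-and-place = 3.5.

3.5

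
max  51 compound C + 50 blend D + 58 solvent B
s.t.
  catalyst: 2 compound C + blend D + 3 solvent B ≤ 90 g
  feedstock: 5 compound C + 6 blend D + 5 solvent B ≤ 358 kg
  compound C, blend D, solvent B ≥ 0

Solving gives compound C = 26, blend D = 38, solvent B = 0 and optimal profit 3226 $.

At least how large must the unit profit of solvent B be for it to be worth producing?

At the optimum: catalyst uses 90 of 90 (binding); feedstock uses 358 of 358 (binding).
Dual feasibility on the basic columns requires 2·y_catalyst + 5·y_feedstock = 51, 1·y_catalyst + 6·y_feedstock = 50.
This yields shadow prices y_catalyst = 8, y_feedstock = 7.
solvent B enters the basis when its profit ≥ yᵀa₃ = 8·3 + 7·5 = 59.

59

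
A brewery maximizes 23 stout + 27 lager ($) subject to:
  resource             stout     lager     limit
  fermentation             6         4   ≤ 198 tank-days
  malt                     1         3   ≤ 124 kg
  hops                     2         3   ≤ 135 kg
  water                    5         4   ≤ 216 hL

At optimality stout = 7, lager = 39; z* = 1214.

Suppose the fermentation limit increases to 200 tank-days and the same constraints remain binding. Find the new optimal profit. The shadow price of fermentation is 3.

1220

Δb = 2, so new z* = 1214 + (3)·(2) = 1214 + 6 = 1220.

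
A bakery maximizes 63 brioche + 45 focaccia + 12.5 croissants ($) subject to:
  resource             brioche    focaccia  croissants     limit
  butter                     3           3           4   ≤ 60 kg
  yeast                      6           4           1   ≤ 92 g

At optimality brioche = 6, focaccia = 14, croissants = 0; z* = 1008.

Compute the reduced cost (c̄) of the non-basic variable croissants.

-8.5

Both butter and yeast are binding at x*.
From A_Bᵀ y = c: 3·y_butter + 6·y_yeast = 63; 3·y_butter + 4·y_yeast = 45.
This yields shadow prices y_butter = 3, y_yeast = 9.
Reduced cost of croissants: c₃ − yᵀa₃ = 12.5 − (3·4 + 9·1) = 12.5 − 21 = -8.5.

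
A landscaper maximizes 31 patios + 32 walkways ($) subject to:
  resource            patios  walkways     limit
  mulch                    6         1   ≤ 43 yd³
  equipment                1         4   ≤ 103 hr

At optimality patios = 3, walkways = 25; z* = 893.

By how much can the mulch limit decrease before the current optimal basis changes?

Binding constraints: mulch, equipment. The basis is B = [[6,1],[1,4]] with det 23.
Per unit decrease in mulch, x* moves by d = (-0.1739, 0.0435).
The basis stays optimal until patios reaches 0; allowable decrease = 17.25 yd³.

17.25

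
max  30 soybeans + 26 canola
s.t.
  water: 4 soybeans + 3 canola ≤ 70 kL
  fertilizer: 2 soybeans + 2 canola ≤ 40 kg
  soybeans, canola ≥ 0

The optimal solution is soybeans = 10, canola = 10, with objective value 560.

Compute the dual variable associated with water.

4

Check each constraint at x*: water 70/70 (tight); fertilizer 40/40 (tight).
From A_Bᵀ y = c: 4·y_water + 2·y_fertilizer = 30; 3·y_water + 2·y_fertilizer = 26.
→ y_water = 4 and y_fertilizer = 7.
Shadow price of water = 4.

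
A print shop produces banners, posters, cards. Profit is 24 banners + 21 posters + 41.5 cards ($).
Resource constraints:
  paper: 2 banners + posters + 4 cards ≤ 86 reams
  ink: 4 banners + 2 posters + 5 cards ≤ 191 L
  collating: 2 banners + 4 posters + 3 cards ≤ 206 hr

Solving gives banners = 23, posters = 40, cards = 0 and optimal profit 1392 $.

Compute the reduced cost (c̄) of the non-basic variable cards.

Check each constraint at x*: paper 86/86 (tight); ink 172/191 (slack 19); collating 206/206 (tight).
Since ink is not tight, its dual is 0.
From A_Bᵀ y = c: 2·y_paper + 2·y_collating = 24; 1·y_paper + 4·y_collating = 21.
→ y_paper = 9 and y_collating = 3.
Reduced cost of cards: c₃ − yᵀa₃ = 41.5 − (9·4 + 3·3) = 41.5 − 45 = -3.5.

-3.5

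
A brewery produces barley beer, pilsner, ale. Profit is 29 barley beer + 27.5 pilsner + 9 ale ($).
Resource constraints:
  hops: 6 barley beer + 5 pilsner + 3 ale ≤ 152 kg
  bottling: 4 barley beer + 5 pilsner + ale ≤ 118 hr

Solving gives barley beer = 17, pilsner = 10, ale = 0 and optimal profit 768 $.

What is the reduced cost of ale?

-3.5

Check each constraint at x*: hops 152/152 (tight); bottling 118/118 (tight).
The binding rows give the dual system: 6·y_hops + 4·y_bottling = 29 and 5·y_hops + 5·y_bottling = 27.5.
This yields shadow prices y_hops = 3.5, y_bottling = 2.
Reduced cost of ale: c₃ − yᵀa₃ = 9 − (3.5·3 + 2·1) = 9 − 12.5 = -3.5.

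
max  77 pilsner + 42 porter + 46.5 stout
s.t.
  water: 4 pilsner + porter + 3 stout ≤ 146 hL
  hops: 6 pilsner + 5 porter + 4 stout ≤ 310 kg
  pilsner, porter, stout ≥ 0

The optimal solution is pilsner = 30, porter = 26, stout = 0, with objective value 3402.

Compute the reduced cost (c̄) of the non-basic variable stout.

-8

At the optimum: water uses 146 of 146 (binding); hops uses 310 of 310 (binding).
Dual feasibility on the basic columns requires 4·y_water + 6·y_hops = 77, 1·y_water + 5·y_hops = 42.
This yields shadow prices y_water = 9.5, y_hops = 6.5.
Reduced cost of stout: c₃ − yᵀa₃ = 46.5 − (9.5·3 + 6.5·4) = 46.5 − 54.5 = -8.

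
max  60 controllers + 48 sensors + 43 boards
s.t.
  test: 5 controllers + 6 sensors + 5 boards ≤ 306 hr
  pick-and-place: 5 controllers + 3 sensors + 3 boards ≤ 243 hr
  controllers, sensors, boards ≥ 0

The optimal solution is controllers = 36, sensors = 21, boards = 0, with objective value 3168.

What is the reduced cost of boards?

Check each constraint at x*: test 306/306 (tight); pick-and-place 243/243 (tight).
From A_Bᵀ y = c: 5·y_test + 5·y_pick-and-place = 60; 6·y_test + 3·y_pick-and-place = 48.
This yields shadow prices y_test = 4, y_pick-and-place = 8.
Reduced cost of boards: c₃ − yᵀa₃ = 43 − (4·5 + 8·3) = 43 − 44 = -1.

-1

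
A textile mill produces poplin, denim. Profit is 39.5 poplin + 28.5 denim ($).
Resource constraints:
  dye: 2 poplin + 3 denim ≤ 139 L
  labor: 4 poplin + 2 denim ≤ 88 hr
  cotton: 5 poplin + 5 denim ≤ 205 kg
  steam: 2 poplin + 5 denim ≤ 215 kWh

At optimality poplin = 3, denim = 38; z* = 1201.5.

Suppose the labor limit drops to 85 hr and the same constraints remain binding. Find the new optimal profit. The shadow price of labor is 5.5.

1185

Δb = -3, so new z* = 1201.5 + (5.5)·(-3) = 1201.5 − 16.5 = 1185.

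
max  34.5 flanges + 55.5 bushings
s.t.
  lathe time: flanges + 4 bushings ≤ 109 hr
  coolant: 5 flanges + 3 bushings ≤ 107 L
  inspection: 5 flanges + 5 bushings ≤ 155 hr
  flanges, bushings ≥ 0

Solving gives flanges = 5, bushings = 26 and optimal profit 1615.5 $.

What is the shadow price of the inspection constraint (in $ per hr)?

At the optimum: lathe time uses 109 of 109 (binding); coolant uses 103 of 107 (slack = 4); inspection uses 155 of 155 (binding).
Slack constraints have shadow price 0 (complementary slackness).
From A_Bᵀ y = c: 1·y_lathe time + 5·y_inspection = 34.5; 4·y_lathe time + 5·y_inspection = 55.5.
This yields shadow prices y_lathe time = 7, y_inspection = 5.5.
Shadow price of inspection = 5.5.

5.5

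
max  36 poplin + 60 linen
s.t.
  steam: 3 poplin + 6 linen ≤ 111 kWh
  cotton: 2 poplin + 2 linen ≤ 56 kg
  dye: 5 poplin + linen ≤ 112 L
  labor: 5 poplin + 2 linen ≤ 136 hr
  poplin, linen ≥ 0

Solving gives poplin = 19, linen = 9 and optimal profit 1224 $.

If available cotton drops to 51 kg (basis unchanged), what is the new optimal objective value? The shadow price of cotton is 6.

Δb = -5, so new z* = 1224 + (6)·(-5) = 1224 − 30 = 1194.

1194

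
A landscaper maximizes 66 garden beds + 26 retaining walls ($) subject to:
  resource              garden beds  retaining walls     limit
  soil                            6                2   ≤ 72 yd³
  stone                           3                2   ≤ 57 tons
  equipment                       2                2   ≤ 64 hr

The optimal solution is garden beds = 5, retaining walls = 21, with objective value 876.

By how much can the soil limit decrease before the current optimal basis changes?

15

Binding constraints: soil, stone. The basis is B = [[6,2],[3,2]] with det 6.
Per unit decrease in soil, x* moves by d = (-0.3333, 0.5).
The basis stays optimal until garden beds reaches 0; allowable decrease = 15 yd³.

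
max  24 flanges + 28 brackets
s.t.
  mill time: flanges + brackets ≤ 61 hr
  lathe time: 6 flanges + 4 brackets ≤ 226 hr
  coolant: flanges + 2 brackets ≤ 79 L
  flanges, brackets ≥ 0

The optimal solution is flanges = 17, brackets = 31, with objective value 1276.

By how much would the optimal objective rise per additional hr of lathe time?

2.5

At the optimum: mill time uses 48 of 61 (slack = 13); lathe time uses 226 of 226 (binding); coolant uses 79 of 79 (binding).
Slack constraints have shadow price 0 (complementary slackness).
From A_Bᵀ y = c: 6·y_lathe time + 1·y_coolant = 24; 4·y_lathe time + 2·y_coolant = 28.
This yields shadow prices y_lathe time = 2.5, y_coolant = 9.
Shadow price of lathe time = 2.5.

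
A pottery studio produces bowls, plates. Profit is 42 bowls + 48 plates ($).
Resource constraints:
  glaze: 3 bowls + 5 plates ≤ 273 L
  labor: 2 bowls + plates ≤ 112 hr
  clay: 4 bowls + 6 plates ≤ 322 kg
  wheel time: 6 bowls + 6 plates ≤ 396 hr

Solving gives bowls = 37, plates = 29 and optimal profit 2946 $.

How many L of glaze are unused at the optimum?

17

glaze used = 3·37 + 5·29 = 256; slack = 273 − 256 = 17.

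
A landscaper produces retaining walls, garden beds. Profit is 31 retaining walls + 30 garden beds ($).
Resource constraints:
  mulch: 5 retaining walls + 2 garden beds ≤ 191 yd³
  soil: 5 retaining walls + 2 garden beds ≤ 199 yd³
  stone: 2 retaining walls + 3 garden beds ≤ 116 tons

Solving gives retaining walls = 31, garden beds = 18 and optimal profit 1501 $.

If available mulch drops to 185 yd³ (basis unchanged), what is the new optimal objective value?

1483

Binding: mulch and stone. Non-binding: soil (8 unused).
Since soil is not tight, its dual is 0.
Dual feasibility on the basic columns requires 5·y_mulch + 2·y_stone = 31, 2·y_mulch + 3·y_stone = 30.
This yields shadow prices y_mulch = 3, y_stone = 8.
Δz = y_mulch·Δb = 3 × (-6) = -18, so new z* = 1501 − 18 = 1483.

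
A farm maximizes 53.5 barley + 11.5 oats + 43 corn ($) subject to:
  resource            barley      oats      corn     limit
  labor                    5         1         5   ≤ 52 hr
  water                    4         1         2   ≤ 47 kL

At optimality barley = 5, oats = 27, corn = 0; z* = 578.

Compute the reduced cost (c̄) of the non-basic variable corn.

-2.5

Both labor and water are binding at x*.
Dual feasibility on the basic columns requires 5·y_labor + 4·y_water = 53.5, 1·y_labor + 1·y_water = 11.5.
→ y_labor = 7.5 and y_water = 4.
Reduced cost of corn: c₃ − yᵀa₃ = 43 − (7.5·5 + 4·2) = 43 − 45.5 = -2.5.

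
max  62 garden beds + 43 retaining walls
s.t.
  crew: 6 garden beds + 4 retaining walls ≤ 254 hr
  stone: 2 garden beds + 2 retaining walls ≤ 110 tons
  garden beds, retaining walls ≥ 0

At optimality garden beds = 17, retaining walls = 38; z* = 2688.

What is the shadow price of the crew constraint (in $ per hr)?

Both crew and stone are binding at x*.
From A_Bᵀ y = c: 6·y_crew + 2·y_stone = 62; 4·y_crew + 2·y_stone = 43.
This yields shadow prices y_crew = 9.5, y_stone = 2.5.
Shadow price of crew = 9.5.

9.5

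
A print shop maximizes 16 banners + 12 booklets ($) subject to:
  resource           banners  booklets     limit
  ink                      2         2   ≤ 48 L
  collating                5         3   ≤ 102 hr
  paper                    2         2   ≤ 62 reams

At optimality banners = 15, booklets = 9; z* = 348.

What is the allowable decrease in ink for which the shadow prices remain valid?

Binding constraints: ink, collating. The basis is B = [[2,2],[5,3]] with det -4.
Per unit decrease in ink, x* moves by d = (0.75, -1.25).
The basis stays optimal until booklets reaches 0; allowable decrease = 7.2 L.

7.2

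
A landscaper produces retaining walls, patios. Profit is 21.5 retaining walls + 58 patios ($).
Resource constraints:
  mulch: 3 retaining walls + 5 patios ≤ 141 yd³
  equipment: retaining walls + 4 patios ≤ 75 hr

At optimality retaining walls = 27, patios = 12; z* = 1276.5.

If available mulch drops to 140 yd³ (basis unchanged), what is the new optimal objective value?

1272.5

Both mulch and equipment are binding at x*.
The binding rows give the dual system: 3·y_mulch + 1·y_equipment = 21.5 and 5·y_mulch + 4·y_equipment = 58.
→ y_mulch = 4 and y_equipment = 9.5.
Δz = y_mulch·Δb = 4 × (-1) = -4, so new z* = 1276.5 − 4 = 1272.5.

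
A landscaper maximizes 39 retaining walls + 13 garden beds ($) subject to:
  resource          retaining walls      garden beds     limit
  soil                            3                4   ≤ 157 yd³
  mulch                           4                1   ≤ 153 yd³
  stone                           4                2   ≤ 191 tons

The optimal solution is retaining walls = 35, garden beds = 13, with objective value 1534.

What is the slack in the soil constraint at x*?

soil used = 3·35 + 4·13 = 157; slack = 157 − 157 = 0.

0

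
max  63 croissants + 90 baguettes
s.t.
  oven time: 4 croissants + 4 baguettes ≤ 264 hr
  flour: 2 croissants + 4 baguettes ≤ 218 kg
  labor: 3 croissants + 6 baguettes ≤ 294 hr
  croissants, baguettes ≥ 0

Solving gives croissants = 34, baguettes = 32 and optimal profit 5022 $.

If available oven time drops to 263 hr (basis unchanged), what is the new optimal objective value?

Check each constraint at x*: oven time 264/264 (tight); flour 196/218 (slack 22); labor 294/294 (tight).
By complementary slackness, y = 0 for the non-binding constraint.
From A_Bᵀ y = c: 4·y_oven time + 3·y_labor = 63; 4·y_oven time + 6·y_labor = 90.
This yields shadow prices y_oven time = 9, y_labor = 9.
Δz = y_oven time·Δb = 9 × (-1) = -9, so new z* = 5022 − 9 = 5013.

5013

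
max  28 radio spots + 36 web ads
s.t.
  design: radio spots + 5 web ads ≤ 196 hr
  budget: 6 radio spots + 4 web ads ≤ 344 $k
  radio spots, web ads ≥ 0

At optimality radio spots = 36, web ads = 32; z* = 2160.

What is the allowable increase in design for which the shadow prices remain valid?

234

Binding constraints: design, budget. The basis is B = [[1,5],[6,4]] with det -26.
Per unit increase in design, x* moves by d = (-0.1538, 0.2308).
The basis stays optimal until radio spots reaches 0; allowable increase = 234 hr.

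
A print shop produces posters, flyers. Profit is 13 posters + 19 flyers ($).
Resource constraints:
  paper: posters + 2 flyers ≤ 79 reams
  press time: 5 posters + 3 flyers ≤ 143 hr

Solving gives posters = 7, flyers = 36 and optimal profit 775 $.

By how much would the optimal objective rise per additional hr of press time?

1

Check each constraint at x*: paper 79/79 (tight); press time 143/143 (tight).
From A_Bᵀ y = c: 1·y_paper + 5·y_press time = 13; 2·y_paper + 3·y_press time = 19.
Solving: y_paper = 8, y_press time = 1.
Shadow price of press time = 1.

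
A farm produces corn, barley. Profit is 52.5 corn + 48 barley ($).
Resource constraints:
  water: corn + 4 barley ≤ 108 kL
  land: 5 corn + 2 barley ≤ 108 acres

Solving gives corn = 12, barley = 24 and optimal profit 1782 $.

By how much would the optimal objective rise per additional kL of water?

7.5

Both water and land are binding at x*.
Dual feasibility on the basic columns requires 1·y_water + 5·y_land = 52.5, 4·y_water + 2·y_land = 48.
→ y_water = 7.5 and y_land = 9.
Shadow price of water = 7.5.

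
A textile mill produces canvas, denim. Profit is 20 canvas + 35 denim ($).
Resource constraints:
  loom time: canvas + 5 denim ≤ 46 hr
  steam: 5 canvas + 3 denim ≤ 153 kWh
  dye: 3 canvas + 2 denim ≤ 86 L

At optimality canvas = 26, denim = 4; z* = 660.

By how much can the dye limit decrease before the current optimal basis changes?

Binding constraints: loom time, dye. The basis is B = [[1,5],[3,2]] with det -13.
Per unit decrease in dye, x* moves by d = (-0.3846, 0.0769).
The basis stays optimal until canvas reaches 0; allowable decrease = 67.6 L.

67.6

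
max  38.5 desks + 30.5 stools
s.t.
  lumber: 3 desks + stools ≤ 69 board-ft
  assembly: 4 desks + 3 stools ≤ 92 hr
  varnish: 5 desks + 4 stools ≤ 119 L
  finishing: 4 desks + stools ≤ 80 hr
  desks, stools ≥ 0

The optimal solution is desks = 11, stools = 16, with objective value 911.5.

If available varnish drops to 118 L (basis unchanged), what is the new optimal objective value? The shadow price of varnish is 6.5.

Δb = -1, so new z* = 911.5 + (6.5)·(-1) = 911.5 − 6.5 = 905.

905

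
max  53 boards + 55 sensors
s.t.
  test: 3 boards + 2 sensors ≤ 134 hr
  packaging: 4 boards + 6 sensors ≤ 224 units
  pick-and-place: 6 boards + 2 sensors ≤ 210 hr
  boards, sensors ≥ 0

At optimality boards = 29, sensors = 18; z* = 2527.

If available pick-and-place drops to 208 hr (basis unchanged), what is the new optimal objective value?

Check each constraint at x*: test 123/134 (slack 11); packaging 224/224 (tight); pick-and-place 210/210 (tight).
Since test is not tight, its dual is 0.
The binding rows give the dual system: 4·y_packaging + 6·y_pick-and-place = 53 and 6·y_packaging + 2·y_pick-and-place = 55.
Solving: y_packaging = 8, y_pick-and-place = 3.5.
Δz = y_pick-and-place·Δb = 3.5 × (-2) = -7, so new z* = 2527 − 7 = 2520.

2520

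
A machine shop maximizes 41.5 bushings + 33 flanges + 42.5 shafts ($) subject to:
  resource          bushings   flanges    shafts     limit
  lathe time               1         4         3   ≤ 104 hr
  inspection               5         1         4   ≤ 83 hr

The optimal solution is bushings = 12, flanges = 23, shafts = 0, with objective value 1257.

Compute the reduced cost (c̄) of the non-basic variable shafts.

-5

Check each constraint at x*: lathe time 104/104 (tight); inspection 83/83 (tight).
From A_Bᵀ y = c: 1·y_lathe time + 5·y_inspection = 41.5; 4·y_lathe time + 1·y_inspection = 33.
Solving: y_lathe time = 6.5, y_inspection = 7.
Reduced cost of shafts: c₃ − yᵀa₃ = 42.5 − (6.5·3 + 7·4) = 42.5 − 47.5 = -5.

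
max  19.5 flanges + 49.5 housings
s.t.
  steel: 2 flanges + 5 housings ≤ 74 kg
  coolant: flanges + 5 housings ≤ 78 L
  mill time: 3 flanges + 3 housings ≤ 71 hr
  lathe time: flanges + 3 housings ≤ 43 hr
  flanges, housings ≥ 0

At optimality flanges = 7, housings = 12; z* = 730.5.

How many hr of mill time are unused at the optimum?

mill time used = 3·7 + 3·12 = 57; slack = 71 − 57 = 14.

14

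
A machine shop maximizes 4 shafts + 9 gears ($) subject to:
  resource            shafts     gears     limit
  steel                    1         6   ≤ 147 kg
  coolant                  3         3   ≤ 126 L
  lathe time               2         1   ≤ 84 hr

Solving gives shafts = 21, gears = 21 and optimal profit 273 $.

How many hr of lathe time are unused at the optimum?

lathe time used = 2·21 + 1·21 = 63; slack = 84 − 63 = 21.

21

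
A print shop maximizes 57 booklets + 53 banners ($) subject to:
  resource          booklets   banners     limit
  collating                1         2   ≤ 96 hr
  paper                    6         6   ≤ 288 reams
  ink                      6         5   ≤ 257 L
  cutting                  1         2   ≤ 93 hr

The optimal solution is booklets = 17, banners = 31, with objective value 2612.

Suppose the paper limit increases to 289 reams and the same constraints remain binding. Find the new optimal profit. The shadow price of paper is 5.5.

Δb = 1, so new z* = 2612 + (5.5)·(1) = 2612 + 5.5 = 2617.5.

2617.5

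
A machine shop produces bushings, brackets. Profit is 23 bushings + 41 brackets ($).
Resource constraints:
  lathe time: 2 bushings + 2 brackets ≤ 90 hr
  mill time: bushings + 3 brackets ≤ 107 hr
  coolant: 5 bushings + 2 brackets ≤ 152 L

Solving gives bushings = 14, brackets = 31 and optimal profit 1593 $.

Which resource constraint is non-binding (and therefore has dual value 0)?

coolant

lathe time: 90/90 (binding)
mill time: 107/107 (binding)
coolant: 132/152 (slack 20)
By complementary slackness, a constraint with positive slack has shadow price 0 → coolant.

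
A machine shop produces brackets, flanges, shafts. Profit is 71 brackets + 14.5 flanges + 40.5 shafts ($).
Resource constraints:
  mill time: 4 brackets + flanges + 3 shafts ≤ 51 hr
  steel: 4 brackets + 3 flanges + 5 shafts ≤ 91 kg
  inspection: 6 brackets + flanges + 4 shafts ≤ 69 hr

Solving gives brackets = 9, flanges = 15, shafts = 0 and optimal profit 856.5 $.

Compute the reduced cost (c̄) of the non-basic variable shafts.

Check each constraint at x*: mill time 51/51 (tight); steel 81/91 (slack 10); inspection 69/69 (tight).
Slack constraints have shadow price 0 (complementary slackness).
Dual feasibility on the basic columns requires 4·y_mill time + 6·y_inspection = 71, 1·y_mill time + 1·y_inspection = 14.5.
→ y_mill time = 8 and y_inspection = 6.5.
Reduced cost of shafts: c₃ − yᵀa₃ = 40.5 − (8·3 + 6.5·4) = 40.5 − 50 = -9.5.

-9.5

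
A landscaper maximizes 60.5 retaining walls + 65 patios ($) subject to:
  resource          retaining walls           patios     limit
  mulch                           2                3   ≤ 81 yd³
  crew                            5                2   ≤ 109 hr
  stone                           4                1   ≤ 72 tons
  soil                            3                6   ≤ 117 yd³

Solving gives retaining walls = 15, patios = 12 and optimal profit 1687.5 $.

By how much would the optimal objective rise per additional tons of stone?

At the optimum: mulch uses 66 of 81 (slack = 15); crew uses 99 of 109 (slack = 10); stone uses 72 of 72 (binding); soil uses 117 of 117 (binding).
Slack constraints have shadow price 0 (complementary slackness).
The binding rows give the dual system: 4·y_stone + 3·y_soil = 60.5 and 1·y_stone + 6·y_soil = 65.
Solving: y_stone = 8, y_soil = 9.5.
Shadow price of stone = 8.

8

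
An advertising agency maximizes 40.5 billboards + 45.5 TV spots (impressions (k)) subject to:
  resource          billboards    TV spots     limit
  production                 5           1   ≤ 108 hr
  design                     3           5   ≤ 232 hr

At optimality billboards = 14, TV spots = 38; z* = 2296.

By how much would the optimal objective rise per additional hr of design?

8.5

Both production and design are binding at x*.
From A_Bᵀ y = c: 5·y_production + 3·y_design = 40.5; 1·y_production + 5·y_design = 45.5.
This yields shadow prices y_production = 3, y_design = 8.5.
Shadow price of design = 8.5.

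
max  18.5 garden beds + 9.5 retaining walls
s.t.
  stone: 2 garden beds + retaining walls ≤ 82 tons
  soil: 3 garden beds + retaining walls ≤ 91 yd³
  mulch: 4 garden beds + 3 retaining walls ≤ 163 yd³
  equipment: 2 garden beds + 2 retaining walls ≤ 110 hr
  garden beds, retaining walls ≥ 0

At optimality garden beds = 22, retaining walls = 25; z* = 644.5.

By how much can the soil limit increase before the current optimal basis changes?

31.25

Binding constraints: soil, mulch. The basis is B = [[3,1],[4,3]] with det 5.
Per unit increase in soil, x* moves by d = (0.6, -0.8).
The basis stays optimal until retaining walls reaches 0; allowable increase = 31.25 yd³.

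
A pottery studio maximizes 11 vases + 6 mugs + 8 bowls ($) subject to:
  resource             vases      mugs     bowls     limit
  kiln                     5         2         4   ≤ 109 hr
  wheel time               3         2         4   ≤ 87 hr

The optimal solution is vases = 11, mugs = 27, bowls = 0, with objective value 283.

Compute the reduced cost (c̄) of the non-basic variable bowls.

-4

At the optimum: kiln uses 109 of 109 (binding); wheel time uses 87 of 87 (binding).
From A_Bᵀ y = c: 5·y_kiln + 3·y_wheel time = 11; 2·y_kiln + 2·y_wheel time = 6.
This yields shadow prices y_kiln = 1, y_wheel time = 2.
Reduced cost of bowls: c₃ − yᵀa₃ = 8 − (1·4 + 2·4) = 8 − 12 = -4.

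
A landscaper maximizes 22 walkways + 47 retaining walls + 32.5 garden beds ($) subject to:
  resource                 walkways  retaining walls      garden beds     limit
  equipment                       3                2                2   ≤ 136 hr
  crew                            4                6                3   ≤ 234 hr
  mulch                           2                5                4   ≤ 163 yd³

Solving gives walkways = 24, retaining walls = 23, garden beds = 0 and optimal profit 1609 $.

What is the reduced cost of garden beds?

Binding: crew and mulch. Non-binding: equipment (18 unused).
By complementary slackness, y = 0 for the non-binding constraint.
Dual feasibility on the basic columns requires 4·y_crew + 2·y_mulch = 22, 6·y_crew + 5·y_mulch = 47.
Solving: y_crew = 2, y_mulch = 7.
Reduced cost of garden beds: c₃ − yᵀa₃ = 32.5 − (2·3 + 7·4) = 32.5 − 34 = -1.5.

-1.5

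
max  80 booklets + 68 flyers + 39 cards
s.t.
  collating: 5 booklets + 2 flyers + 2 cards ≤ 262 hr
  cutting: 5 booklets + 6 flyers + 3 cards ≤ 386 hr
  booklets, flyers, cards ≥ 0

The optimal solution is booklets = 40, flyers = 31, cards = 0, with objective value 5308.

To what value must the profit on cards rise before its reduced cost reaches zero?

41

Check each constraint at x*: collating 262/262 (tight); cutting 386/386 (tight).
Dual feasibility on the basic columns requires 5·y_collating + 5·y_cutting = 80, 2·y_collating + 6·y_cutting = 68.
This yields shadow prices y_collating = 7, y_cutting = 9.
cards enters the basis when its profit ≥ yᵀa₃ = 7·2 + 9·3 = 41.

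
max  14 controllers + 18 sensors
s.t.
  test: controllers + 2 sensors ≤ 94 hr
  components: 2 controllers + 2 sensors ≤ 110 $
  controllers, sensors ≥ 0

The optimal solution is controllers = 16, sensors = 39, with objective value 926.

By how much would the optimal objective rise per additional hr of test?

4

At the optimum: test uses 94 of 94 (binding); components uses 110 of 110 (binding).
The binding rows give the dual system: 1·y_test + 2·y_components = 14 and 2·y_test + 2·y_components = 18.
This yields shadow prices y_test = 4, y_components = 5.
Shadow price of test = 4.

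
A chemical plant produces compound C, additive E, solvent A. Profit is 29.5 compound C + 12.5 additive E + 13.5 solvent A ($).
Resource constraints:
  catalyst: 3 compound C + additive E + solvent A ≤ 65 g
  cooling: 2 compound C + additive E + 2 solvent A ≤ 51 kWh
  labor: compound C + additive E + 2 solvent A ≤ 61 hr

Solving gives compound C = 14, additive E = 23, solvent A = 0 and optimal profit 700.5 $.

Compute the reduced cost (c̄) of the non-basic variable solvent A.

-7

At the optimum: catalyst uses 65 of 65 (binding); cooling uses 51 of 51 (binding); labor uses 37 of 61 (slack = 24).
Since labor is not tight, its dual is 0.
The binding rows give the dual system: 3·y_catalyst + 2·y_cooling = 29.5 and 1·y_catalyst + 1·y_cooling = 12.5.
Solving: y_catalyst = 4.5, y_cooling = 8.
Reduced cost of solvent A: c₃ − yᵀa₃ = 13.5 − (4.5·1 + 8·2) = 13.5 − 20.5 = -7.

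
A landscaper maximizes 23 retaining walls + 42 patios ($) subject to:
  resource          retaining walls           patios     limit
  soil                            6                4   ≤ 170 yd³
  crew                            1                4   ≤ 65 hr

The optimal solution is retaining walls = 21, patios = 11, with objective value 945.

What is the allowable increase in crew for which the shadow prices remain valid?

105

Binding constraints: soil, crew. The basis is B = [[6,4],[1,4]] with det 20.
Per unit increase in crew, x* moves by d = (-0.2, 0.3).
The basis stays optimal until retaining walls reaches 0; allowable increase = 105 hr.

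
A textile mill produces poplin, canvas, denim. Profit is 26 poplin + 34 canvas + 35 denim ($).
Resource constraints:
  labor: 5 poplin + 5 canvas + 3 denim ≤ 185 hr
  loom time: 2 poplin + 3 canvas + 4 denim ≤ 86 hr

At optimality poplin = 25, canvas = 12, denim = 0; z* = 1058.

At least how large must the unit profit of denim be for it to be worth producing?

At the optimum: labor uses 185 of 185 (binding); loom time uses 86 of 86 (binding).
Dual feasibility on the basic columns requires 5·y_labor + 2·y_loom time = 26, 5·y_labor + 3·y_loom time = 34.
→ y_labor = 2 and y_loom time = 8.
denim enters the basis when its profit ≥ yᵀa₃ = 2·3 + 8·4 = 38.

38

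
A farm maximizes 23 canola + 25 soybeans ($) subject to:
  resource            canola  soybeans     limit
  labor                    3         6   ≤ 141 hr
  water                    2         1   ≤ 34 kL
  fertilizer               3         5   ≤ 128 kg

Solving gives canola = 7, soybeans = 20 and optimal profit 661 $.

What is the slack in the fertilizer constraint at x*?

7

fertilizer used = 3·7 + 5·20 = 121; slack = 128 − 121 = 7.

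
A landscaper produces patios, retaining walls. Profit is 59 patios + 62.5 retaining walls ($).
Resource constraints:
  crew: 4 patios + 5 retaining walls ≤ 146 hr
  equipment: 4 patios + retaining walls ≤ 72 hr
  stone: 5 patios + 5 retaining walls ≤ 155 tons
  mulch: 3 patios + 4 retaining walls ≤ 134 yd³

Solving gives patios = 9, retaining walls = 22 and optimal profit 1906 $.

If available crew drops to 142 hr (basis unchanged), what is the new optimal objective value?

1892

Check each constraint at x*: crew 146/146 (tight); equipment 58/72 (slack 14); stone 155/155 (tight); mulch 115/134 (slack 19).
Slack constraints have shadow price 0 (complementary slackness).
Dual feasibility on the basic columns requires 4·y_crew + 5·y_stone = 59, 5·y_crew + 5·y_stone = 62.5.
This yields shadow prices y_crew = 3.5, y_stone = 9.
Δz = y_crew·Δb = 3.5 × (-4) = -14, so new z* = 1906 − 14 = 1892.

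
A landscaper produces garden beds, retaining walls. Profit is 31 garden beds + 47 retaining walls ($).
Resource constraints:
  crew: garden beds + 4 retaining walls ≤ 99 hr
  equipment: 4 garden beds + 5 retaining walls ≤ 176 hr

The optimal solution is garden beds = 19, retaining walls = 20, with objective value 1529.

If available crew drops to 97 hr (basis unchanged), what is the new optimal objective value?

1523

Check each constraint at x*: crew 99/99 (tight); equipment 176/176 (tight).
Dual feasibility on the basic columns requires 1·y_crew + 4·y_equipment = 31, 4·y_crew + 5·y_equipment = 47.
This yields shadow prices y_crew = 3, y_equipment = 7.
Δz = y_crew·Δb = 3 × (-2) = -6, so new z* = 1529 − 6 = 1523.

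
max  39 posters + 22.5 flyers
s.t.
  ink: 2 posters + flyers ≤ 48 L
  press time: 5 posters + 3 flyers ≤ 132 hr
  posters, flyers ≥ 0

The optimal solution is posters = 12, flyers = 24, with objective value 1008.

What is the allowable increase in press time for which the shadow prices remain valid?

12

Binding constraints: ink, press time. The basis is B = [[2,1],[5,3]] with det 1.
Per unit increase in press time, x* moves by d = (-1, 2).
The basis stays optimal until posters reaches 0; allowable increase = 12 hr.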